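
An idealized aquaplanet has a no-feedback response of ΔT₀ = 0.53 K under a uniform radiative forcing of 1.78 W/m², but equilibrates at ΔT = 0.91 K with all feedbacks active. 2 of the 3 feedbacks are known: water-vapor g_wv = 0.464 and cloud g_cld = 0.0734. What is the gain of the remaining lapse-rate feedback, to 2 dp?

-0.12

Amplification A = ΔT/ΔT₀ = 0.91/0.53 = 1.717.
Total gain g = 1 − 1/A = 1 − 1/1.717 = 0.4176.
Known gains sum to 0.464 + 0.0734 = 0.5374.
g_lr = 0.4176 − 0.5374 = -0.12.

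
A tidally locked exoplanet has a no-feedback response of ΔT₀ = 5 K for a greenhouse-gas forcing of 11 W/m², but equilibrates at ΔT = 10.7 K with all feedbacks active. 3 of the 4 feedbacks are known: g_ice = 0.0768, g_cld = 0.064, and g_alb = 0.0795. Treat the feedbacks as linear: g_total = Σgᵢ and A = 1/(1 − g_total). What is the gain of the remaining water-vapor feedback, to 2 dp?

Amplification A = ΔT/ΔT₀ = 10.7/5 = 2.14.
Total gain g = 1 − 1/A = 1 − 1/2.14 = 0.5327.
Known gains sum to 0.0768 + 0.064 + 0.0795 = 0.2203.
g_wv = 0.5327 − 0.2203 = 0.31.

0.31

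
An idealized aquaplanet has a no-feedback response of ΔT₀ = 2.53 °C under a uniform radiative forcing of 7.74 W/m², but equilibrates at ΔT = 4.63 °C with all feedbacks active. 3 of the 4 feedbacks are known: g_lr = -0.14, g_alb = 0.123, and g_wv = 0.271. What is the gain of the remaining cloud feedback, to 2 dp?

0.20

Amplification A = ΔT/ΔT₀ = 4.63/2.53 = 1.83.
Total gain g = 1 − 1/A = 1 − 1/1.83 = 0.4536.
Known gains sum to -0.14 + 0.123 + 0.271 = 0.254.
g_cld = 0.4536 − 0.254 = 0.20.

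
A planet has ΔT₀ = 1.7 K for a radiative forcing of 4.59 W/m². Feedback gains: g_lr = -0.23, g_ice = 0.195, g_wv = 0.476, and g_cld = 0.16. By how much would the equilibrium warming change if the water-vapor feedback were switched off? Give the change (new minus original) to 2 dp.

Original: g = 0.601, ΔT = 1.7/(1−0.601) = 4.2607 K.
Without water-vapor: g' = 0.125, ΔT' = 1.7/(1−0.125) = 1.9429 K.
Change = 1.9429 − 4.2607 = -2.32 K.

-2.32 K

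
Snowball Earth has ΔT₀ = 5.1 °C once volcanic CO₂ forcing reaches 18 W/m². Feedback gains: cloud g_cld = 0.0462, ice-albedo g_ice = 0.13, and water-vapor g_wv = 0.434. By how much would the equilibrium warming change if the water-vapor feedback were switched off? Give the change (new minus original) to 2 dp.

Original: g = 0.6102, ΔT = 5.1/(1−0.6102) = 13.0836 °C.
Without water-vapor: g' = 0.1762, ΔT' = 5.1/(1−0.1762) = 6.1908 °C.
Change = 6.1908 − 13.0836 = -6.89 °C.

-6.89 °C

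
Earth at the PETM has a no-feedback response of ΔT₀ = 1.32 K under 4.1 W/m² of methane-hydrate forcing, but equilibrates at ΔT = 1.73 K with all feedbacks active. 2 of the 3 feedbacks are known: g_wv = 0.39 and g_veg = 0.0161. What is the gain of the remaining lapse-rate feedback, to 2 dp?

-0.17

Amplification A = ΔT/ΔT₀ = 1.73/1.32 = 1.311.
Total gain g = 1 − 1/A = 1 − 1/1.311 = 0.2372.
Known gains sum to 0.39 + 0.0161 = 0.4061.
g_lr = 0.2372 − 0.4061 = -0.17.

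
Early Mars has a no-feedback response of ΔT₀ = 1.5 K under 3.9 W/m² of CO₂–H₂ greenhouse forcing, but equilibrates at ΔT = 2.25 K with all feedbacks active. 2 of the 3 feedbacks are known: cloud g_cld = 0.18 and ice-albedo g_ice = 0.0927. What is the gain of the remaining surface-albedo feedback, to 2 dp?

0.06

Amplification A = ΔT/ΔT₀ = 2.25/1.5 = 1.5.
Total gain g = 1 − 1/A = 1 − 1/1.5 = 0.3333.
Known gains sum to 0.18 + 0.0927 = 0.2727.
g_alb = 0.3333 − 0.2727 = 0.06.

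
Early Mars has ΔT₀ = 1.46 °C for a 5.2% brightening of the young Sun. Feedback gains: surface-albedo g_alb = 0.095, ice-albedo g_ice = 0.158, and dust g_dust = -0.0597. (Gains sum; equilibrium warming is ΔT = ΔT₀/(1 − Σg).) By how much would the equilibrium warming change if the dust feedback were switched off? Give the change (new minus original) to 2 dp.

Original: g = 0.1933, ΔT = 1.46/(1−0.1933) = 1.8098 °C.
Without dust: g' = 0.253, ΔT' = 1.46/(1−0.253) = 1.9545 °C.
Change = 1.9545 − 1.8098 = 0.14 °C.

0.14 °C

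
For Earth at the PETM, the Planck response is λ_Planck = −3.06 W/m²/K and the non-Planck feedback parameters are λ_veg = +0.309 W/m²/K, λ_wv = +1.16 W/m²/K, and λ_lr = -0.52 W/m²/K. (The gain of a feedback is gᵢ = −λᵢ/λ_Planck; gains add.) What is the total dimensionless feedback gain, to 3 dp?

Convert to gains: g_veg = 0.309/3.06 = 0.101; g_wv = 1.16/3.06 = 0.3791; g_lr = -0.52/3.06 = -0.1699.
Total gain g = 0.3102.

0.310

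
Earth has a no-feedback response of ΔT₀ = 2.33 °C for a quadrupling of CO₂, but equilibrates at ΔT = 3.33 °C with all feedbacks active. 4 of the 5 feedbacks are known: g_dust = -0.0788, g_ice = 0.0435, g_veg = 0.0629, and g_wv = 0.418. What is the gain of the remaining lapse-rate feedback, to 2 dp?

Amplification A = ΔT/ΔT₀ = 3.33/2.33 = 1.429.
Total gain g = 1 − 1/A = 1 − 1/1.429 = 0.3002.
Known gains sum to -0.0788 + 0.0435 + 0.0629 + 0.418 = 0.4456.
g_lr = 0.3002 − 0.4456 = -0.15.

-0.15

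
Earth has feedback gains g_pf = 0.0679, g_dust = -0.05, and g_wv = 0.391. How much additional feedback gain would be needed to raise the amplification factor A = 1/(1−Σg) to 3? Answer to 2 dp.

Current total gain = 0.4089.
Target gain for A = 3: g* = 1 − 1/3 = 0.6667.
Additional gain needed = 0.6667 − 0.4089 = 0.26.

0.26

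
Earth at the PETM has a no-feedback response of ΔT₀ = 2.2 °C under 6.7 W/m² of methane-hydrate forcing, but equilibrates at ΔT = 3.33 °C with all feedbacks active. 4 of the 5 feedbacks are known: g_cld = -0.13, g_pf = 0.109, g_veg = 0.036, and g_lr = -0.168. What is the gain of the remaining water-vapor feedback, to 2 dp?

Amplification A = ΔT/ΔT₀ = 3.33/2.2 = 1.514.
Total gain g = 1 − 1/A = 1 − 1/1.514 = 0.3395.
Known gains sum to -0.13 + 0.109 + 0.036 − 0.168 = -0.153.
g_wv = 0.3395 + 0.153 = 0.49.

0.49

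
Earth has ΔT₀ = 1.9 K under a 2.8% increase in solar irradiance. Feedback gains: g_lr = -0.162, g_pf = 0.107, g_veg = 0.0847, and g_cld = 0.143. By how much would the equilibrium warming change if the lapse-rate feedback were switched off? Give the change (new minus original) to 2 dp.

0.56 K

Original: g = 0.1727, ΔT = 1.9/(1−0.1727) = 2.2966 K.
Without lapse-rate: g' = 0.3347, ΔT' = 1.9/(1−0.3347) = 2.8559 K.
Change = 2.8559 − 2.2966 = 0.56 K.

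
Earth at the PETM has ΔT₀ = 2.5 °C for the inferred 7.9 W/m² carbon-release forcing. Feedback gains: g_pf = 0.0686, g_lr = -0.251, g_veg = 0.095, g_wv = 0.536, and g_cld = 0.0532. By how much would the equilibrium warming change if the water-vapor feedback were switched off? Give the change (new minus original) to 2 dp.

-2.60 °C

Original: g = 0.5018, ΔT = 2.5/(1−0.5018) = 5.0181 °C.
Without water-vapor: g' = -0.0342, ΔT' = 2.5/(1+0.0342) = 2.4173 °C.
Change = 2.4173 − 5.0181 = -2.60 °C.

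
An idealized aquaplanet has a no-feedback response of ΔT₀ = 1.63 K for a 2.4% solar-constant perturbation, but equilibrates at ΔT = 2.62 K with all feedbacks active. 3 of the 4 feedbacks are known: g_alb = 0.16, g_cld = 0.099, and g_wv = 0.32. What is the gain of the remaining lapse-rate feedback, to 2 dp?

-0.20

Amplification A = ΔT/ΔT₀ = 2.62/1.63 = 1.607.
Total gain g = 1 − 1/A = 1 − 1/1.607 = 0.3777.
Known gains sum to 0.16 + 0.099 + 0.32 = 0.579.
g_lr = 0.3777 − 0.579 = -0.20.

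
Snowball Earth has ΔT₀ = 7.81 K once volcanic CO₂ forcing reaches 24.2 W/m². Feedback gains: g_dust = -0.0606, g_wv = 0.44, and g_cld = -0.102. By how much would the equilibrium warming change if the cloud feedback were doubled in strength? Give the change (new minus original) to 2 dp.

-1.34 K

Original: g = 0.2774, ΔT = 7.81/(1−0.2774) = 10.8082 K.
With doubled cloud: g' = 0.1754, ΔT' = 7.81/(1−0.1754) = 9.4713 K.
Change = 9.4713 − 10.8082 = -1.34 K.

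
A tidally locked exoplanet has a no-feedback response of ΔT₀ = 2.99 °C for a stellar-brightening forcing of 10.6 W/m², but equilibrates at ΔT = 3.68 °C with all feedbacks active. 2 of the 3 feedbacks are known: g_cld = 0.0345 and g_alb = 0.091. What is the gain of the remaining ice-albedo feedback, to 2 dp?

Amplification A = ΔT/ΔT₀ = 3.68/2.99 = 1.231.
Total gain g = 1 − 1/A = 1 − 1/1.231 = 0.1877.
Known gains sum to 0.0345 + 0.091 = 0.1255.
g_ice = 0.1877 − 0.1255 = 0.06.

0.06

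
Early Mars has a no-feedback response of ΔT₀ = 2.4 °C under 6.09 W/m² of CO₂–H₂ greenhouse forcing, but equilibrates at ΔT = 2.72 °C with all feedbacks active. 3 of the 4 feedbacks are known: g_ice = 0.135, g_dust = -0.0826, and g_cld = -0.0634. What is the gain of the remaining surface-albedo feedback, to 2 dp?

0.13

Amplification A = ΔT/ΔT₀ = 2.72/2.4 = 1.133.
Total gain g = 1 − 1/A = 1 − 1/1.133 = 0.1174.
Known gains sum to 0.135 − 0.0826 − 0.0634 = -0.011.
g_alb = 0.1174 + 0.011 = 0.13.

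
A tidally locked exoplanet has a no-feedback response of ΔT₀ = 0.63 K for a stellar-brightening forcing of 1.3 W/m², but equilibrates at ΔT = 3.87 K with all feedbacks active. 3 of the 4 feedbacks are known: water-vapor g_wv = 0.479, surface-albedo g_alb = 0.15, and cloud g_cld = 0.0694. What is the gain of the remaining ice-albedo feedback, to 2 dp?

Amplification A = ΔT/ΔT₀ = 3.87/0.63 = 6.143.
Total gain g = 1 − 1/A = 1 − 1/6.143 = 0.8372.
Known gains sum to 0.479 + 0.15 + 0.0694 = 0.6984.
g_ice = 0.8372 − 0.6984 = 0.14.

0.14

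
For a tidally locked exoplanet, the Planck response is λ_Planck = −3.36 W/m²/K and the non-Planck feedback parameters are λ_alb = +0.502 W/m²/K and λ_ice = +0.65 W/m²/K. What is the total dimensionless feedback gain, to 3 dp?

Convert to gains: g_alb = 0.502/3.36 = 0.1494; g_ice = 0.65/3.36 = 0.1935.
Total gain g = 0.3429.

0.343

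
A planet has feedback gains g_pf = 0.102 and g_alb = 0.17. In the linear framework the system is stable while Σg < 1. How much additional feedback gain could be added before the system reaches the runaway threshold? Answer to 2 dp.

0.73

Current total gain = 0.102 + 0.17 = 0.272.
Margin to runaway = 1 − 0.272 = 0.73.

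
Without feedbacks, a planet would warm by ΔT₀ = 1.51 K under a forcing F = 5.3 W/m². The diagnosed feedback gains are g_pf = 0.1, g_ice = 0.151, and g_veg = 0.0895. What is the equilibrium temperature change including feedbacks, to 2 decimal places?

2.29 K

Total gain g = 0.1 + 0.151 + 0.0895 = 0.3405.
Amplification A = 1/(1 − 0.3405) = 1.516.
ΔT = 1.51 × 1.516 = 2.29 K.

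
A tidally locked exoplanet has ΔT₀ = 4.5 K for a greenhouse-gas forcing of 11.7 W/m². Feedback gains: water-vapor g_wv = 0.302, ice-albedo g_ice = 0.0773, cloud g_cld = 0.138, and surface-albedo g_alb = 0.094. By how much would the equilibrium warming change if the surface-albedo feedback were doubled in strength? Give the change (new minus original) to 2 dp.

3.69 K

Original: g = 0.6113, ΔT = 4.5/(1−0.6113) = 11.5771 K.
With doubled surface-albedo: g' = 0.7053, ΔT' = 4.5/(1−0.7053) = 15.2698 K.
Change = 15.2698 − 11.5771 = 3.69 K.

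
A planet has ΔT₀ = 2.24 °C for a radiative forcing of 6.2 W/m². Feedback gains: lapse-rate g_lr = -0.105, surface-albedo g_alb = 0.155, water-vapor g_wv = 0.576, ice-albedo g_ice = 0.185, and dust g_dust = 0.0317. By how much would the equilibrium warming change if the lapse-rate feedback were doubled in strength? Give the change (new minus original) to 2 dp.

-5.70 °C

Original: g = 0.8427, ΔT = 2.24/(1−0.8427) = 14.2403 °C.
With doubled lapse-rate: g' = 0.7377, ΔT' = 2.24/(1−0.7377) = 8.5398 °C.
Change = 8.5398 − 14.2403 = -5.70 °C.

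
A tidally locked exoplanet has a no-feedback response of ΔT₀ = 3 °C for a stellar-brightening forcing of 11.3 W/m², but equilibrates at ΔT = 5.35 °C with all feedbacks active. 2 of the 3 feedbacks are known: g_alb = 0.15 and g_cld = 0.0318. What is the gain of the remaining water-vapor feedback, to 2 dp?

Amplification A = ΔT/ΔT₀ = 5.35/3 = 1.783.
Total gain g = 1 − 1/A = 1 − 1/1.783 = 0.4391.
Known gains sum to 0.15 + 0.0318 = 0.1818.
g_wv = 0.4391 − 0.1818 = 0.26.

0.26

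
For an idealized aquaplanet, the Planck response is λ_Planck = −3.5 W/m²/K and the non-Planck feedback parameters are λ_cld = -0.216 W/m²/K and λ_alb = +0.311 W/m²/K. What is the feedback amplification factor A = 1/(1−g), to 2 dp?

1.03

Convert to gains: g_cld = -0.216/3.5 = -0.06171; g_alb = 0.311/3.5 = 0.08886.
Total gain g = 0.02715.
A = 1/(1 − 0.02715) = 1.03.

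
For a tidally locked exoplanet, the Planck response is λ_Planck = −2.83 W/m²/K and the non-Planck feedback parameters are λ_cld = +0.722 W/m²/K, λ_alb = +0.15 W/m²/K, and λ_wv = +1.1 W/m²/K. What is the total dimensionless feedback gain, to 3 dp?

0.697

Convert to gains: g_cld = 0.722/2.83 = 0.2551; g_alb = 0.15/2.83 = 0.053; g_wv = 1.1/2.83 = 0.3887.
Total gain g = 0.6968.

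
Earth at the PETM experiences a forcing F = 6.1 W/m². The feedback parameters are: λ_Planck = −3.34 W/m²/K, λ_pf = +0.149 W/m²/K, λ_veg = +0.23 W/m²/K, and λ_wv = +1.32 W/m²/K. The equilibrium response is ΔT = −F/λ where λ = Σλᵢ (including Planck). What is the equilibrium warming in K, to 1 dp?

Net feedback parameter λ = (−3.34) + (+0.149) + (+0.23) + (+1.32) = -1.641 W/m²/K.
ΔT = −F/λ = −6.1/(-1.641) = 3.7 K.

3.7 K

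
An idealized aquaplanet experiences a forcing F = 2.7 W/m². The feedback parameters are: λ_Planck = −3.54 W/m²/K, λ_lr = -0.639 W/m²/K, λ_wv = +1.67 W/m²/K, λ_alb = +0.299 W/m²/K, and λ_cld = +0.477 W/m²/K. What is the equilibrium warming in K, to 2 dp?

Net feedback parameter λ = (−3.54) + (-0.639) + (+1.67) + (+0.299) + (+0.477) = -1.733 W/m²/K.
ΔT = −F/λ = −2.7/(-1.733) = 1.56 K.

1.56 K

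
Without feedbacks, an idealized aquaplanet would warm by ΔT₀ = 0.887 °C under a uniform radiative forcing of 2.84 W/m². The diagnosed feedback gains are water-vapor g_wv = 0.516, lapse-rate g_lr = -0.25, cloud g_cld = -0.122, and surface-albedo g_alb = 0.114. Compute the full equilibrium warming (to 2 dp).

Total gain g = 0.516 − 0.25 − 0.122 + 0.114 = 0.258.
Amplification A = 1/(1 − 0.258) = 1.348.
ΔT = 0.887 × 1.348 = 1.20 °C.

1.20 °C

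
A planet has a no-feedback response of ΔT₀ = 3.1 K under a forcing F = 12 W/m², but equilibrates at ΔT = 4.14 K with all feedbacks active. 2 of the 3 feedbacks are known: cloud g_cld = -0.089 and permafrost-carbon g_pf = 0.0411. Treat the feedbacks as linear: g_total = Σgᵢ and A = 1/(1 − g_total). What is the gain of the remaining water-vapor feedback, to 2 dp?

0.30

Amplification A = ΔT/ΔT₀ = 4.14/3.1 = 1.335.
Total gain g = 1 − 1/A = 1 − 1/1.335 = 0.2509.
Known gains sum to -0.089 + 0.0411 = -0.0479.
g_wv = 0.2509 + 0.0479 = 0.30.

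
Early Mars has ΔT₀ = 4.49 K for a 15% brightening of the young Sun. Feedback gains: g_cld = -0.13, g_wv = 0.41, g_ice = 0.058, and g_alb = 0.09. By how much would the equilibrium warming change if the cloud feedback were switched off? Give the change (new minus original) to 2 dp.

2.31 K

Original: g = 0.428, ΔT = 4.49/(1−0.428) = 7.8497 K.
Without cloud: g' = 0.558, ΔT' = 4.49/(1−0.558) = 10.1584 K.
Change = 10.1584 − 7.8497 = 2.31 K.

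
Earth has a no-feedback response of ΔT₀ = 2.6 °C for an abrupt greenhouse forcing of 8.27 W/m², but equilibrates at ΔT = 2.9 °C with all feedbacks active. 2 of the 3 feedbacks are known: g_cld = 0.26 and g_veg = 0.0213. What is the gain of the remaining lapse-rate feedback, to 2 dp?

-0.18

Amplification A = ΔT/ΔT₀ = 2.9/2.6 = 1.115.
Total gain g = 1 − 1/A = 1 − 1/1.115 = 0.1031.
Known gains sum to 0.26 + 0.0213 = 0.2813.
g_lr = 0.1031 − 0.2813 = -0.18.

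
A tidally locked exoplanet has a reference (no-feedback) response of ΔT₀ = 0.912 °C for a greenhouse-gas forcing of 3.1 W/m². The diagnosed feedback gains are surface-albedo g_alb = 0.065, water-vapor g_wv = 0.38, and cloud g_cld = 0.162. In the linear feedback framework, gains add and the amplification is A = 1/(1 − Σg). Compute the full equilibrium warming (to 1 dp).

Total gain g = 0.065 + 0.38 + 0.162 = 0.607.
Amplification A = 1/(1 − 0.607) = 2.545.
ΔT = 0.912 × 2.545 = 2.3 °C.

2.3 °C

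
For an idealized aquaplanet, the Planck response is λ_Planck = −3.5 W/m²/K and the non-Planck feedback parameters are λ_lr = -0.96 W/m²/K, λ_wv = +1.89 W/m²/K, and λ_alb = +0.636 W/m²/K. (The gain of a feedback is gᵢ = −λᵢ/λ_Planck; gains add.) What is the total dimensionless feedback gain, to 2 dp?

0.45

Convert to gains: g_lr = -0.96/3.5 = -0.2743; g_wv = 1.89/3.5 = 0.54; g_alb = 0.636/3.5 = 0.1817.
Total gain g = 0.4474.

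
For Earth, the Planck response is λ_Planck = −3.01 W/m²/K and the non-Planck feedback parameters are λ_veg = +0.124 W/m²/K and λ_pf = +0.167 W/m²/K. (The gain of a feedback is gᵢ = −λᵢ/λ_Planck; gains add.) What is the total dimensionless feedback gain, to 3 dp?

Convert to gains: g_veg = 0.124/3.01 = 0.0412; g_pf = 0.167/3.01 = 0.05548.
Total gain g = 0.09668.

0.097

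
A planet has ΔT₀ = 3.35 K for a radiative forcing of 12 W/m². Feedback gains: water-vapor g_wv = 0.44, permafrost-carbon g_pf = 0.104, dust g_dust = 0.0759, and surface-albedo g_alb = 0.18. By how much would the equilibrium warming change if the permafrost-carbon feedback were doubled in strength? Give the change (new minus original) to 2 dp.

Original: g = 0.7999, ΔT = 3.35/(1−0.7999) = 16.7416 K.
With doubled permafrost-carbon: g' = 0.9039, ΔT' = 3.35/(1−0.9039) = 34.8595 K.
Change = 34.8595 − 16.7416 = 18.12 K.

18.12 K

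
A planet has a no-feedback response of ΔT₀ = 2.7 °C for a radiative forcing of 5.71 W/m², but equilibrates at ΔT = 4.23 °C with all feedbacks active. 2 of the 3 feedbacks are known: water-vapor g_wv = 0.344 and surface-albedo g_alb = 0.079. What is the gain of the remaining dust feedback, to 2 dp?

-0.06

Amplification A = ΔT/ΔT₀ = 4.23/2.7 = 1.567.
Total gain g = 1 − 1/A = 1 − 1/1.567 = 0.3618.
Known gains sum to 0.344 + 0.079 = 0.423.
g_dust = 0.3618 − 0.423 = -0.06.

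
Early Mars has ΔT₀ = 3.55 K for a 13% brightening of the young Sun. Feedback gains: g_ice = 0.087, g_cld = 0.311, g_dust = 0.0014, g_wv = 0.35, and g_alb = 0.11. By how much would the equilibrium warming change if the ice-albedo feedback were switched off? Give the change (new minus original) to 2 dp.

Original: g = 0.8594, ΔT = 3.55/(1−0.8594) = 25.2489 K.
Without ice-albedo: g' = 0.7724, ΔT' = 3.55/(1−0.7724) = 15.5975 K.
Change = 15.5975 − 25.2489 = -9.65 K.

-9.65 K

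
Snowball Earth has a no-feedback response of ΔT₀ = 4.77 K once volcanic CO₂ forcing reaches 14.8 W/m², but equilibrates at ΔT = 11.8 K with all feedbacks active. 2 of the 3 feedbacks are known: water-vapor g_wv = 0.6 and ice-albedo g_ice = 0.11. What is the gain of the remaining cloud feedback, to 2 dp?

Amplification A = ΔT/ΔT₀ = 11.8/4.77 = 2.474.
Total gain g = 1 − 1/A = 1 − 1/2.474 = 0.5958.
Known gains sum to 0.6 + 0.11 = 0.71.
g_cld = 0.5958 − 0.71 = -0.11.

-0.11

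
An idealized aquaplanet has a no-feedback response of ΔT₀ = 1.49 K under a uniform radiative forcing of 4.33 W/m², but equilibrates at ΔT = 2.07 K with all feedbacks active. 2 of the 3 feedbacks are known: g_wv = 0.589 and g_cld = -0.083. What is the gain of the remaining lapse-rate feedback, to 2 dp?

Amplification A = ΔT/ΔT₀ = 2.07/1.49 = 1.389.
Total gain g = 1 − 1/A = 1 − 1/1.389 = 0.2801.
Known gains sum to 0.589 − 0.083 = 0.506.
g_lr = 0.2801 − 0.506 = -0.23.

-0.23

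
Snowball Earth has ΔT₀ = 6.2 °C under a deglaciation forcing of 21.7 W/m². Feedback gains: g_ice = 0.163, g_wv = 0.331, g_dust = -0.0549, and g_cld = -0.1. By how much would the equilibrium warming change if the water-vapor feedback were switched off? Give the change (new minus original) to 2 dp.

-3.13 °C

Original: g = 0.3391, ΔT = 6.2/(1−0.3391) = 9.3811 °C.
Without water-vapor: g' = 0.0081, ΔT' = 6.2/(1−0.0081) = 6.2506 °C.
Change = 6.2506 − 9.3811 = -3.13 °C.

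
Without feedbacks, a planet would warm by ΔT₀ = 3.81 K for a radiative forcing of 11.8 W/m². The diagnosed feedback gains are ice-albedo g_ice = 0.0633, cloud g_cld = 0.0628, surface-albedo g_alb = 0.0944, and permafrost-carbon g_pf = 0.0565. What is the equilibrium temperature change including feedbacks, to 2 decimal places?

5.27 K

Total gain g = 0.0633 + 0.0628 + 0.0944 + 0.0565 = 0.277.
Amplification A = 1/(1 − 0.277) = 1.383.
ΔT = 3.81 × 1.383 = 5.27 K.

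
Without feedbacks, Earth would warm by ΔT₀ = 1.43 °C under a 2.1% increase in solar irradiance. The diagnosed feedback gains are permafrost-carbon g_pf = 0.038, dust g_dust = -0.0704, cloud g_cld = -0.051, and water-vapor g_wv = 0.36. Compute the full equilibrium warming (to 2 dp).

Total gain g = 0.038 − 0.0704 − 0.051 + 0.36 = 0.2766.
Amplification A = 1/(1 − 0.2766) = 1.382.
ΔT = 1.43 × 1.382 = 1.98 °C.

1.98 °C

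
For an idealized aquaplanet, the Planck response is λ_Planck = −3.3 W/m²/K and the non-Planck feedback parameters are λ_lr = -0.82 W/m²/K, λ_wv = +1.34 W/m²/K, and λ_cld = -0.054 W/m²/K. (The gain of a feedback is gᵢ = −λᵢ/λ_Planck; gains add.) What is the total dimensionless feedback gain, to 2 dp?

Convert to gains: g_lr = -0.82/3.3 = -0.2485; g_wv = 1.34/3.3 = 0.4061; g_cld = -0.054/3.3 = -0.01636.
Total gain g = 0.14124.

0.14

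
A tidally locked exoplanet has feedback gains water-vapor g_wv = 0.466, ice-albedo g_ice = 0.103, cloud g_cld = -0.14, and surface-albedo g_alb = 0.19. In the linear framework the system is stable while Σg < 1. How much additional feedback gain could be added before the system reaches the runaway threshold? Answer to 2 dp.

Current total gain = 0.466 + 0.103 − 0.14 + 0.19 = 0.619.
Margin to runaway = 1 − 0.619 = 0.38.

0.38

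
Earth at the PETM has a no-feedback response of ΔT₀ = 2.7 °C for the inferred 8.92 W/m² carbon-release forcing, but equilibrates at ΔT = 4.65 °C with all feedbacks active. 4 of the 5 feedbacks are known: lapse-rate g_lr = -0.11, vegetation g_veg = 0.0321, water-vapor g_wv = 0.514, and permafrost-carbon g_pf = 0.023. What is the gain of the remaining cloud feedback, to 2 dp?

Amplification A = ΔT/ΔT₀ = 4.65/2.7 = 1.722.
Total gain g = 1 − 1/A = 1 − 1/1.722 = 0.4193.
Known gains sum to -0.11 + 0.0321 + 0.514 + 0.023 = 0.4591.
g_cld = 0.4193 − 0.4591 = -0.04.

-0.04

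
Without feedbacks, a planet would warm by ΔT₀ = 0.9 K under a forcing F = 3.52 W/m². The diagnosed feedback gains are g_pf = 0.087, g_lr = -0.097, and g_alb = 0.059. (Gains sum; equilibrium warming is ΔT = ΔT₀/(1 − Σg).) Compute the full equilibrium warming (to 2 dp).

0.95 K

Total gain g = 0.087 − 0.097 + 0.059 = 0.049.
Amplification A = 1/(1 − 0.049) = 1.052.
ΔT = 0.9 × 1.052 = 0.95 K.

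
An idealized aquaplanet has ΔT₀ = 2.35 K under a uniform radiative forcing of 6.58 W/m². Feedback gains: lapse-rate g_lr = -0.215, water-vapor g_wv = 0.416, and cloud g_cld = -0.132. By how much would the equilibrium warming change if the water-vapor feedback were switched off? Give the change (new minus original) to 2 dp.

-0.78 K

Original: g = 0.069, ΔT = 2.35/(1−0.069) = 2.5242 K.
Without water-vapor: g' = -0.347, ΔT' = 2.35/(1+0.347) = 1.7446 K.
Change = 1.7446 − 2.5242 = -0.78 K.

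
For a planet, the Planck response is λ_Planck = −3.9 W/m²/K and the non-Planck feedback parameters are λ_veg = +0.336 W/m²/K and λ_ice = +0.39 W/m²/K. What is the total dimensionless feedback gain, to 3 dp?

0.186

Convert to gains: g_veg = 0.336/3.9 = 0.08615; g_ice = 0.39/3.9 = 0.1.
Total gain g = 0.18615.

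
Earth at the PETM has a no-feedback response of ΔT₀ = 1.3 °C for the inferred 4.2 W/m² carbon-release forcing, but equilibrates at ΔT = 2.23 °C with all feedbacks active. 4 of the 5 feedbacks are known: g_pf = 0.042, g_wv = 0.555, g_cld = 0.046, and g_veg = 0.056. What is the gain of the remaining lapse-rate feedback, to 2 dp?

Amplification A = ΔT/ΔT₀ = 2.23/1.3 = 1.715.
Total gain g = 1 − 1/A = 1 − 1/1.715 = 0.4169.
Known gains sum to 0.042 + 0.555 + 0.046 + 0.056 = 0.699.
g_lr = 0.4169 − 0.699 = -0.28.

-0.28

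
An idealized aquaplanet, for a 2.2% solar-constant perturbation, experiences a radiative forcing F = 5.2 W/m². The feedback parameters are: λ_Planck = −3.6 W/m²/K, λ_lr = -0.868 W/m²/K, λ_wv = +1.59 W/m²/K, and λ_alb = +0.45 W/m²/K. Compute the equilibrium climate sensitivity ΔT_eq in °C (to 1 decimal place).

2.1 °C

Net feedback parameter λ = (−3.6) + (-0.868) + (+1.59) + (+0.45) = -2.428 W/m²/K.
ΔT = −F/λ = −5.2/(-2.428) = 2.1 °C.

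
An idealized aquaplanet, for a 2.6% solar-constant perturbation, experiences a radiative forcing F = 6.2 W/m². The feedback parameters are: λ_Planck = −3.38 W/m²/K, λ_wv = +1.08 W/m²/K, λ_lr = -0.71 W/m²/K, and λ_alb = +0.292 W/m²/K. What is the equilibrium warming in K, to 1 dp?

2.3 K

Net feedback parameter λ = (−3.38) + (+1.08) + (-0.71) + (+0.292) = -2.718 W/m²/K.
ΔT = −F/λ = −6.2/(-2.718) = 2.3 K.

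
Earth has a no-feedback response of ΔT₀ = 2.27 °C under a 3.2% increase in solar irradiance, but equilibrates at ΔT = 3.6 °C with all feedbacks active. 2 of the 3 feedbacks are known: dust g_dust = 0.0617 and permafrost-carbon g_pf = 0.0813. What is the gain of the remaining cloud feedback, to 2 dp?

Amplification A = ΔT/ΔT₀ = 3.6/2.27 = 1.586.
Total gain g = 1 − 1/A = 1 − 1/1.586 = 0.3695.
Known gains sum to 0.0617 + 0.0813 = 0.143.
g_cld = 0.3695 − 0.143 = 0.23.

0.23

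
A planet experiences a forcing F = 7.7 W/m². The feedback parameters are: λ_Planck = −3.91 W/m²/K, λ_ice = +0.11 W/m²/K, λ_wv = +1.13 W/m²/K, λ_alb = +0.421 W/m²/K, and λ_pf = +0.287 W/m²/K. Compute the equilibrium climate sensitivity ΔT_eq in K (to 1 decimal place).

3.9 K

Net feedback parameter λ = (−3.91) + (+0.11) + (+1.13) + (+0.421) + (+0.287) = -1.962 W/m²/K.
ΔT = −F/λ = −7.7/(-1.962) = 3.9 K.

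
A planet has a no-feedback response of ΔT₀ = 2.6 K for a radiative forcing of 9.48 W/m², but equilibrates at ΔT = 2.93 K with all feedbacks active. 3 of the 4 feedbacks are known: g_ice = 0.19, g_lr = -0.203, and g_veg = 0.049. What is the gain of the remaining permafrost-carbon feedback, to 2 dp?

Amplification A = ΔT/ΔT₀ = 2.93/2.6 = 1.127.
Total gain g = 1 − 1/A = 1 − 1/1.127 = 0.1127.
Known gains sum to 0.19 − 0.203 + 0.049 = 0.036.
g_pf = 0.1127 − 0.036 = 0.08.

0.08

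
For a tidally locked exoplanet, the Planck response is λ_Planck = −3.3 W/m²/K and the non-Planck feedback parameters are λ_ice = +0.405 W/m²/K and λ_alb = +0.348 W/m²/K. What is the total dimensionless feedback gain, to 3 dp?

Convert to gains: g_ice = 0.405/3.3 = 0.1227; g_alb = 0.348/3.3 = 0.1055.
Total gain g = 0.2282.

0.228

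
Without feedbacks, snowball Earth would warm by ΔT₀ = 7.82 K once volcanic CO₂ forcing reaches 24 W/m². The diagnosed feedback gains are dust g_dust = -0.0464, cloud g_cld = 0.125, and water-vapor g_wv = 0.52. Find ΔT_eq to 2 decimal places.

Total gain g = -0.0464 + 0.125 + 0.52 = 0.5986.
Amplification A = 1/(1 − 0.5986) = 2.491.
ΔT = 7.82 × 2.491 = 19.48 K.

19.48 K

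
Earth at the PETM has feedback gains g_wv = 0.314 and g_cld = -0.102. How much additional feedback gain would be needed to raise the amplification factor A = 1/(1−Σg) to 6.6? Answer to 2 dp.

0.64

Current total gain = 0.212.
Target gain for A = 6.6: g* = 1 − 1/6.6 = 0.8485.
Additional gain needed = 0.8485 − 0.212 = 0.64.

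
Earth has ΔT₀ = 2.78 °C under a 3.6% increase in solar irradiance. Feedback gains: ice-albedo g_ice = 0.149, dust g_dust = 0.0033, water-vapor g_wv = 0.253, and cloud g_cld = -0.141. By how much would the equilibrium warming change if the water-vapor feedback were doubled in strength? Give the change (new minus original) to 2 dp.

Original: g = 0.2643, ΔT = 2.78/(1−0.2643) = 3.7787 °C.
With doubled water-vapor: g' = 0.5173, ΔT' = 2.78/(1−0.5173) = 5.7593 °C.
Change = 5.7593 − 3.7787 = 1.98 °C.

1.98 °C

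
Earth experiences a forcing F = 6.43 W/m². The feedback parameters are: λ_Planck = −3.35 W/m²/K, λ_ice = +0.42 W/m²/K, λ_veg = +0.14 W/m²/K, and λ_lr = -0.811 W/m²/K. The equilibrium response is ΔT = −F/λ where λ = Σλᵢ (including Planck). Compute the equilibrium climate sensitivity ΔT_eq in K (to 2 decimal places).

Net feedback parameter λ = (−3.35) + (+0.42) + (+0.14) + (-0.811) = -3.601 W/m²/K.
ΔT = −F/λ = −6.43/(-3.601) = 1.79 K.

1.79 K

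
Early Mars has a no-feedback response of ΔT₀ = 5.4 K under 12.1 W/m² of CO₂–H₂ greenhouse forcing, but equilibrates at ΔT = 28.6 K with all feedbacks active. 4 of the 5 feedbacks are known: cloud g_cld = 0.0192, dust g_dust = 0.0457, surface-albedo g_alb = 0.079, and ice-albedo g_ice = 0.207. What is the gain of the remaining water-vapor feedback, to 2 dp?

Amplification A = ΔT/ΔT₀ = 28.6/5.4 = 5.296.
Total gain g = 1 − 1/A = 1 − 1/5.296 = 0.8112.
Known gains sum to 0.0192 + 0.0457 + 0.079 + 0.207 = 0.3509.
g_wv = 0.8112 − 0.3509 = 0.46.

0.46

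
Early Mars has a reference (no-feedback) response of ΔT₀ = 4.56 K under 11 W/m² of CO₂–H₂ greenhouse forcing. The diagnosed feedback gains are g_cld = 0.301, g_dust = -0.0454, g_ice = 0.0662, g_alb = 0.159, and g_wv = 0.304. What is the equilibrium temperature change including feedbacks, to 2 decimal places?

21.19 K

Total gain g = 0.301 − 0.0454 + 0.0662 + 0.159 + 0.304 = 0.7848.
Amplification A = 1/(1 − 0.7848) = 4.647.
ΔT = 4.56 × 4.647 = 21.19 K.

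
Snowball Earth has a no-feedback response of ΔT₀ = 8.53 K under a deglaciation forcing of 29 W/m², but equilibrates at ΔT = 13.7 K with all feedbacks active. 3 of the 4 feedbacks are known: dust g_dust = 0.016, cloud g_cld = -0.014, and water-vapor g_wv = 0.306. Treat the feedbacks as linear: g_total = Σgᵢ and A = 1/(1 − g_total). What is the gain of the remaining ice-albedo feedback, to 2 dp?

0.07

Amplification A = ΔT/ΔT₀ = 13.7/8.53 = 1.606.
Total gain g = 1 − 1/A = 1 − 1/1.606 = 0.3773.
Known gains sum to 0.016 − 0.014 + 0.306 = 0.308.
g_ice = 0.3773 − 0.308 = 0.07.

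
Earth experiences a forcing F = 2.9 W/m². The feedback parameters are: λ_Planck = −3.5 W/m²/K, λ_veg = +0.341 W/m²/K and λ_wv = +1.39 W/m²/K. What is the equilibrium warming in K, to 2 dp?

1.64 K

Net feedback parameter λ = (−3.5) + (+0.341) + (+1.39) = -1.769 W/m²/K.
ΔT = −F/λ = −2.9/(-1.769) = 1.64 K.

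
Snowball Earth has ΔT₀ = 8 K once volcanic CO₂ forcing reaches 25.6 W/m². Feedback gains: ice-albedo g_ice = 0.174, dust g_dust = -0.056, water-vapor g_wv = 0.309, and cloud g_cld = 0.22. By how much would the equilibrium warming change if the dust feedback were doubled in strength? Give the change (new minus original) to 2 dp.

Original: g = 0.647, ΔT = 8/(1−0.647) = 22.6629 K.
With doubled dust: g' = 0.591, ΔT' = 8/(1−0.591) = 19.5599 K.
Change = 19.5599 − 22.6629 = -3.10 K.

-3.10 K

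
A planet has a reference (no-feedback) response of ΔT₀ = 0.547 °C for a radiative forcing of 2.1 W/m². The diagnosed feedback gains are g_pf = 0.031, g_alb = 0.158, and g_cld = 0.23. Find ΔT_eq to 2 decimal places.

0.94 °C

Total gain g = 0.031 + 0.158 + 0.23 = 0.419.
Amplification A = 1/(1 − 0.419) = 1.721.
ΔT = 0.547 × 1.721 = 0.94 °C.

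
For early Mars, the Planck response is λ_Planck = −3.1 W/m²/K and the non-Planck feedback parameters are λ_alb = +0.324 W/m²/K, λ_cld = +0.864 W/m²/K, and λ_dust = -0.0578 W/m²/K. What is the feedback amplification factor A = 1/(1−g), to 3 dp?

Convert to gains: g_alb = 0.324/3.1 = 0.1045; g_cld = 0.864/3.1 = 0.2787; g_dust = -0.0578/3.1 = -0.01865.
Total gain g = 0.36455.
A = 1/(1 − 0.36455) = 1.574.

1.574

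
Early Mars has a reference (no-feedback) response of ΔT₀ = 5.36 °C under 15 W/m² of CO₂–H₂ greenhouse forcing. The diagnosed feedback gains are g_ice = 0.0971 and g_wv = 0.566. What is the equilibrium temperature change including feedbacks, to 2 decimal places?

Total gain g = 0.0971 + 0.566 = 0.6631.
Amplification A = 1/(1 − 0.6631) = 2.968.
ΔT = 5.36 × 2.968 = 15.91 °C.

15.91 °C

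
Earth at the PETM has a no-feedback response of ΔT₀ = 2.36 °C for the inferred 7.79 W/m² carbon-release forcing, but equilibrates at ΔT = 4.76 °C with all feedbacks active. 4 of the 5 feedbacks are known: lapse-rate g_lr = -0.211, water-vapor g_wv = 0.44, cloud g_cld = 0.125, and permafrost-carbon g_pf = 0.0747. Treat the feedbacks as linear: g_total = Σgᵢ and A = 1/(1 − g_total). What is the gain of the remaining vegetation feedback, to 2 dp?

0.08

Amplification A = ΔT/ΔT₀ = 4.76/2.36 = 2.017.
Total gain g = 1 − 1/A = 1 − 1/2.017 = 0.5042.
Known gains sum to -0.211 + 0.44 + 0.125 + 0.0747 = 0.4287.
g_veg = 0.5042 − 0.4287 = 0.08.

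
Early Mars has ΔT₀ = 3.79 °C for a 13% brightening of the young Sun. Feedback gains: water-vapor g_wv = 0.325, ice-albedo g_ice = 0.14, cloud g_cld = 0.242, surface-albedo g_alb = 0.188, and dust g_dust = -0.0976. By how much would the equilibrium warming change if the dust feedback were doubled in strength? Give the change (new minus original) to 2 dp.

Original: g = 0.7974, ΔT = 3.79/(1−0.7974) = 18.7068 °C.
With doubled dust: g' = 0.6998, ΔT' = 3.79/(1−0.6998) = 12.6249 °C.
Change = 12.6249 − 18.7068 = -6.08 °C.

-6.08 °C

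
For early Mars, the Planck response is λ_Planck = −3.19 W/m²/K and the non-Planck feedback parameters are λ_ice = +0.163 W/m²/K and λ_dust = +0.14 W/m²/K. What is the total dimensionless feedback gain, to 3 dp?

Convert to gains: g_ice = 0.163/3.19 = 0.0511; g_dust = 0.14/3.19 = 0.04389.
Total gain g = 0.09499.

0.095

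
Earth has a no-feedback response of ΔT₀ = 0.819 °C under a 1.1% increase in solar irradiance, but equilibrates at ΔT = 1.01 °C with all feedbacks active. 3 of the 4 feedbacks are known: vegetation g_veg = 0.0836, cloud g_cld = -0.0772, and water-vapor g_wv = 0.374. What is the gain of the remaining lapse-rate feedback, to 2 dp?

-0.19

Amplification A = ΔT/ΔT₀ = 1.01/0.819 = 1.233.
Total gain g = 1 − 1/A = 1 − 1/1.233 = 0.189.
Known gains sum to 0.0836 − 0.0772 + 0.374 = 0.3804.
g_lr = 0.189 − 0.3804 = -0.19.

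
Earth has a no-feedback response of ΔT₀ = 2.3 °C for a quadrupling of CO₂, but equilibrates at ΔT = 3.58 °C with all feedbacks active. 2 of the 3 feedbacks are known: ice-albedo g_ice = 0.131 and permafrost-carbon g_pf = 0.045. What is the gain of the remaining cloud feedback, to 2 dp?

0.18

Amplification A = ΔT/ΔT₀ = 3.58/2.3 = 1.557.
Total gain g = 1 − 1/A = 1 − 1/1.557 = 0.3577.
Known gains sum to 0.131 + 0.045 = 0.176.
g_cld = 0.3577 − 0.176 = 0.18.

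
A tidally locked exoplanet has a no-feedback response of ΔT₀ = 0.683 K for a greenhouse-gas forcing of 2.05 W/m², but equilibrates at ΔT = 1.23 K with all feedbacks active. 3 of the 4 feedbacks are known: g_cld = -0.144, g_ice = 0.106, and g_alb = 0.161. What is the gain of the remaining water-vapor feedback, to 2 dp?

0.32

Amplification A = ΔT/ΔT₀ = 1.23/0.683 = 1.801.
Total gain g = 1 − 1/A = 1 − 1/1.801 = 0.4448.
Known gains sum to -0.144 + 0.106 + 0.161 = 0.123.
g_wv = 0.4448 − 0.123 = 0.32.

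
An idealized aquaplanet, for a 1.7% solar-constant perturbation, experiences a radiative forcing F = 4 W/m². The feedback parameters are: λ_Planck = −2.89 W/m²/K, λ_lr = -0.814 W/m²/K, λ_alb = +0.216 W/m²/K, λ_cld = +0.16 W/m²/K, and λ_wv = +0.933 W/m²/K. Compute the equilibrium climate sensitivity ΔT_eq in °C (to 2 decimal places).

Net feedback parameter λ = (−2.89) + (-0.814) + (+0.216) + (+0.16) + (+0.933) = -2.395 W/m²/K.
ΔT = −F/λ = −4/(-2.395) = 1.67 °C.

1.67 °C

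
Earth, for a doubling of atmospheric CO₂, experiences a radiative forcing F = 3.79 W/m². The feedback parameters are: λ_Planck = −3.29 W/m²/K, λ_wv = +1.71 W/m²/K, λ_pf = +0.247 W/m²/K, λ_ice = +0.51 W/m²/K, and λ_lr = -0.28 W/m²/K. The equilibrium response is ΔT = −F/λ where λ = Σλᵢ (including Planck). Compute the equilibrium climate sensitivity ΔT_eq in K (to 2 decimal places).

Net feedback parameter λ = (−3.29) + (+1.71) + (+0.247) + (+0.51) + (-0.28) = -1.103 W/m²/K.
ΔT = −F/λ = −3.79/(-1.103) = 3.44 K.

3.44 K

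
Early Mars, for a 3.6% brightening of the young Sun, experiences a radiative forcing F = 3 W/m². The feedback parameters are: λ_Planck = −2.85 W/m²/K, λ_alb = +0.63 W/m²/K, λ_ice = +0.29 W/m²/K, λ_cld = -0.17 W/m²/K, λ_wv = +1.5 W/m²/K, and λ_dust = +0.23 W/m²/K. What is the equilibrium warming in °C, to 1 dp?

8.1 °C

Net feedback parameter λ = (−2.85) + (+0.63) + (+0.29) + (-0.17) + (+1.5) + (+0.23) = -0.37 W/m²/K.
ΔT = −F/λ = −3/(-0.37) = 8.1 °C.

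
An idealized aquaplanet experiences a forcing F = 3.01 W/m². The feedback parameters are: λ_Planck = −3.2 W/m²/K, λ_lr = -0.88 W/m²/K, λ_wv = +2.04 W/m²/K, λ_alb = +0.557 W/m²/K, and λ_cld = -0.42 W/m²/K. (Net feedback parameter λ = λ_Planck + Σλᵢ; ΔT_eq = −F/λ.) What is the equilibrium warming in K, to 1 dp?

Net feedback parameter λ = (−3.2) + (-0.88) + (+2.04) + (+0.557) + (-0.42) = -1.903 W/m²/K.
ΔT = −F/λ = −3.01/(-1.903) = 1.6 K.

1.6 K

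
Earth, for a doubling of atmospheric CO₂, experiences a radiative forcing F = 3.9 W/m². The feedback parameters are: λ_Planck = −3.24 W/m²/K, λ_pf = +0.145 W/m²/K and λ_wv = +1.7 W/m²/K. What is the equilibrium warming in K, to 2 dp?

Net feedback parameter λ = (−3.24) + (+0.145) + (+1.7) = -1.395 W/m²/K.
ΔT = −F/λ = −3.9/(-1.395) = 2.80 K.

2.80 K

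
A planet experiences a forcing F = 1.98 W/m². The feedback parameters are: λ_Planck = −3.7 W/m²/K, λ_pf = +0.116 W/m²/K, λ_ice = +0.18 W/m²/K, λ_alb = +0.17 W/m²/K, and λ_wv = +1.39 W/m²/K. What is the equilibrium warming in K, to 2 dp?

Net feedback parameter λ = (−3.7) + (+0.116) + (+0.18) + (+0.17) + (+1.39) = -1.844 W/m²/K.
ΔT = −F/λ = −1.98/(-1.844) = 1.07 K.

1.07 K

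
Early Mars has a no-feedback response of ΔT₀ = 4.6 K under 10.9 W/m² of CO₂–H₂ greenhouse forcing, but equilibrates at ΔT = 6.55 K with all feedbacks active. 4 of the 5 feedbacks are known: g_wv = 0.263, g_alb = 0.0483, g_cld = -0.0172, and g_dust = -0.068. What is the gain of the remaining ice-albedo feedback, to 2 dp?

Amplification A = ΔT/ΔT₀ = 6.55/4.6 = 1.424.
Total gain g = 1 − 1/A = 1 − 1/1.424 = 0.2978.
Known gains sum to 0.263 + 0.0483 − 0.0172 − 0.068 = 0.2261.
g_ice = 0.2978 − 0.2261 = 0.07.

0.07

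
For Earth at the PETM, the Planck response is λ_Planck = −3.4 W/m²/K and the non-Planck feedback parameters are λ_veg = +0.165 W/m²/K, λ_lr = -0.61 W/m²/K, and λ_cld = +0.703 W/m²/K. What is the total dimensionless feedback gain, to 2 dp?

Convert to gains: g_veg = 0.165/3.4 = 0.04853; g_lr = -0.61/3.4 = -0.1794; g_cld = 0.703/3.4 = 0.2068.
Total gain g = 0.07593.

0.08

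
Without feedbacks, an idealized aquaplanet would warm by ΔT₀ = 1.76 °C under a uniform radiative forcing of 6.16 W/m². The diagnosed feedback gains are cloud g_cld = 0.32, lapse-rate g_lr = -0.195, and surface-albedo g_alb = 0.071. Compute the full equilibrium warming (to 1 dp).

2.2 °C

Total gain g = 0.32 − 0.195 + 0.071 = 0.196.
Amplification A = 1/(1 − 0.196) = 1.244.
ΔT = 1.76 × 1.244 = 2.2 °C.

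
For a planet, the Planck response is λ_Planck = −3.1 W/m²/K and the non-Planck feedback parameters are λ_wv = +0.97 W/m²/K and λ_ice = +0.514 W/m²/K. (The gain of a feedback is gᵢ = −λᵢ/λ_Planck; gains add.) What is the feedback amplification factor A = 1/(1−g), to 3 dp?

1.918

Convert to gains: g_wv = 0.97/3.1 = 0.3129; g_ice = 0.514/3.1 = 0.1658.
Total gain g = 0.4787.
A = 1/(1 − 0.4787) = 1.918.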